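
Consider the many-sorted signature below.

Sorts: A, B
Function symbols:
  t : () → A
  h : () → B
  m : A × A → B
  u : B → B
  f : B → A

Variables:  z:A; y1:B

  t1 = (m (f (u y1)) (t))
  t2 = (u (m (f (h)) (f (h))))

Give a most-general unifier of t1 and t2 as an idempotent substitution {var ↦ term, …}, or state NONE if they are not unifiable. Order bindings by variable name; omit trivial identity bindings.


NONE (not unifiable)

head clash or occurs-check failure — not unifiable


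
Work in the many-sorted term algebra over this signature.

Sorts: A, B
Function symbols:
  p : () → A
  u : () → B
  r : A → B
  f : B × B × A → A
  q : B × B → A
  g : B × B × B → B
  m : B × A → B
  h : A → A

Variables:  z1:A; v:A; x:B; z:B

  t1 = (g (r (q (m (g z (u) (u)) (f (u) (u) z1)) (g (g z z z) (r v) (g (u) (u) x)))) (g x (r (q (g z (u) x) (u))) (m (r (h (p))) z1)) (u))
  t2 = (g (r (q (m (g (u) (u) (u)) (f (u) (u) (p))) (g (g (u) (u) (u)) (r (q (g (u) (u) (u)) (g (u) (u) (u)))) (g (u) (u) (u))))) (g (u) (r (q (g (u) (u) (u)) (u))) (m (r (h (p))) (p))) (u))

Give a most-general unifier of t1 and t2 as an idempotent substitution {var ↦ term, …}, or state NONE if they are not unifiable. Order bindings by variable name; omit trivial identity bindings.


{v ↦ (q (g (u) (u) (u)) (g (u) (u) (u))), x ↦ (u), z ↦ (u), z1 ↦ (p)}


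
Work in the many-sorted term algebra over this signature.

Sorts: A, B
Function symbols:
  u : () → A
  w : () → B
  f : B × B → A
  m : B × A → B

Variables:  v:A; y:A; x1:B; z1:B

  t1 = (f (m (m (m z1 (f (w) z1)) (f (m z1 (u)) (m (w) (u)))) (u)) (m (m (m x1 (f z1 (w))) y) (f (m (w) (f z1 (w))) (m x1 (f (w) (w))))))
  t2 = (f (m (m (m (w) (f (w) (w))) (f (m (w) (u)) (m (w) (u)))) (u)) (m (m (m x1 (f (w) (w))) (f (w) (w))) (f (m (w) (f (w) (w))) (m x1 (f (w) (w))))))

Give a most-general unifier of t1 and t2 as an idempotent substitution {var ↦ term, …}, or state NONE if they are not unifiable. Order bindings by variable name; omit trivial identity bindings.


{y ↦ (f (w) (w)), z1 ↦ (w)}


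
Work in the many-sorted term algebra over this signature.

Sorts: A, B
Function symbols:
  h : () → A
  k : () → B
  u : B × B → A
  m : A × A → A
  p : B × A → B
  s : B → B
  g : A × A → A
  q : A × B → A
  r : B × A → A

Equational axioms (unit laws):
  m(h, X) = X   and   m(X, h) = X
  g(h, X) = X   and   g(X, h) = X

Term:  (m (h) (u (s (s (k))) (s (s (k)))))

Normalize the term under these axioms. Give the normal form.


normal form = (u (s (s (k))) (s (s (k))))

1. (m (h) (u (s (s (k))) (s (s (k)))))  →  (u (s (s (k))) (s (s (k))))


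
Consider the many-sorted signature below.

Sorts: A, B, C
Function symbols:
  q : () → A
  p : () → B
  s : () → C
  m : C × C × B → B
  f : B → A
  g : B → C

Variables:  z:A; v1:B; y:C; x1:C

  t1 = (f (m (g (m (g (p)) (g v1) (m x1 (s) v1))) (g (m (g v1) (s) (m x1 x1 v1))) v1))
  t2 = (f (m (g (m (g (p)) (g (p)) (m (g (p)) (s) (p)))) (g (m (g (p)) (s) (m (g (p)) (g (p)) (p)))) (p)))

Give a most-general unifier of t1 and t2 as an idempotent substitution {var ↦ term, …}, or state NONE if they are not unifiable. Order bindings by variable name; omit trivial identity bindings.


{v1 ↦ (p), x1 ↦ (g (p))}


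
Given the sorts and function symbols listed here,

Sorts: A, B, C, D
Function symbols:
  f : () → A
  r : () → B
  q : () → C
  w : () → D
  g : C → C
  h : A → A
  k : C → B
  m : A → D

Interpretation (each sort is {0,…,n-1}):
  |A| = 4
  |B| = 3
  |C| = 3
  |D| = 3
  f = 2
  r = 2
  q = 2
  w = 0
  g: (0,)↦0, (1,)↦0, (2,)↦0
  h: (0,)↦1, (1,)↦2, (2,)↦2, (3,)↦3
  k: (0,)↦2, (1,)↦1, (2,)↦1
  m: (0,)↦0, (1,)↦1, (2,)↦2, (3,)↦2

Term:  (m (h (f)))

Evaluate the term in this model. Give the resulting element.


value = 2

  f = 2
  (h (f)) = h(2,) = 2
  (m (h (f))) = m(2,) = 2


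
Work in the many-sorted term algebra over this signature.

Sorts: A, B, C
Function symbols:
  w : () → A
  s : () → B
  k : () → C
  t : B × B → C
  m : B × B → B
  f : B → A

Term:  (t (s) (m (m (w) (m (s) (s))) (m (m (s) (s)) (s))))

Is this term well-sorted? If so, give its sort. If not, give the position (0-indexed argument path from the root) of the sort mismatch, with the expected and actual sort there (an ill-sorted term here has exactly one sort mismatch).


  (s) : B
      (w) : A
        (s) : B
        (s) : B
      (m (s) (s)) : B
    (m (w) (m (s) (s))) : ✗ arg 0 at [1, 0, 0] has sort A, expected B
        (s) : B
        (s) : B
      (m (s) (s)) : B
      (s) : B
    (m (m (s) (s)) (s)) : B

ill-sorted at position [1, 0, 0]: expected B, got A


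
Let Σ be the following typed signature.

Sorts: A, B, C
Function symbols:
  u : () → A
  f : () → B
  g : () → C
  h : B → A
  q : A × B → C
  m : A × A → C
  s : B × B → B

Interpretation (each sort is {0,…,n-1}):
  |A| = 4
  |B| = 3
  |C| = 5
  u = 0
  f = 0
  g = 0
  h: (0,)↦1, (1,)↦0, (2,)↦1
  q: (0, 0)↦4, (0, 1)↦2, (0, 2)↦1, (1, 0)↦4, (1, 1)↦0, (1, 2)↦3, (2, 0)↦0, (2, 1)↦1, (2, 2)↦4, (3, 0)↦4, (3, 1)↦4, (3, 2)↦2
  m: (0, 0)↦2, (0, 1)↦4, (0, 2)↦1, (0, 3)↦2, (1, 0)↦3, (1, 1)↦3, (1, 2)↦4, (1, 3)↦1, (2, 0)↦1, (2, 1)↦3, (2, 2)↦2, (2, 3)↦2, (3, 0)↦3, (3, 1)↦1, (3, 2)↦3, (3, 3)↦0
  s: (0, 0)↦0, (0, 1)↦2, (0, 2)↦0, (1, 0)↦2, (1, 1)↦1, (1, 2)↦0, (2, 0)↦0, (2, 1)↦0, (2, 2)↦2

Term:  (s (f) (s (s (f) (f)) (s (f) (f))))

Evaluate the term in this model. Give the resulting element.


  f = 0
  f = 0
  f = 0
  (s (f) (f)) = s(0, 0) = 0
  f = 0
  f = 0
  (s (f) (f)) = s(0, 0) = 0
  (s (s (f) (f)) (s (f) (f))) = s(0, 0) = 0
  (s (f) (s (s (f) (f)) (s (f) (f)))) = s(0, 0) = 0

value = 0


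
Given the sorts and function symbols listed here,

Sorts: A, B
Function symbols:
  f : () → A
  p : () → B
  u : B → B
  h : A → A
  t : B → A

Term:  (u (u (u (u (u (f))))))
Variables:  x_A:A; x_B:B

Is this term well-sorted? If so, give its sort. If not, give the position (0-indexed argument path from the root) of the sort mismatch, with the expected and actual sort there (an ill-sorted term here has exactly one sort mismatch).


ill-sorted at position [0, 0, 0, 0, 0]: expected B, got A

          (f) : A
        (u (f)) : ✗ arg 0 at [0, 0, 0, 0, 0] has sort A, expected B


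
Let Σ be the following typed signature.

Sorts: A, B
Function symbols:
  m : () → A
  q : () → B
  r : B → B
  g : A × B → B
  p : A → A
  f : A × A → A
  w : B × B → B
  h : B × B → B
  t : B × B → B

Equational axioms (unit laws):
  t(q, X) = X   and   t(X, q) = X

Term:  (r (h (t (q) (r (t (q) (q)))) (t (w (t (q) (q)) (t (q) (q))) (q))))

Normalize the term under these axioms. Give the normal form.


1. (r (h (t (q) (r (t (q) (q)))) (t (w (t (q) (q)) (t (q) (q))) (q))))  →  (r (h (r (t (q) (q))) (t (w (t (q) (q)) (t (q) (q))) (q))))
2. (r (h (r (t (q) (q))) (t (w (t (q) (q)) (t (q) (q))) (q))))  →  (r (h (r (q)) (t (w (t (q) (q)) (t (q) (q))) (q))))
3. (r (h (r (q)) (t (w (t (q) (q)) (t (q) (q))) (q))))  →  (r (h (r (q)) (w (t (q) (q)) (t (q) (q)))))
4. (r (h (r (q)) (w (t (q) (q)) (t (q) (q)))))  →  (r (h (r (q)) (w (q) (t (q) (q)))))
5. (r (h (r (q)) (w (q) (t (q) (q)))))  →  (r (h (r (q)) (w (q) (q))))

normal form = (r (h (r (q)) (w (q) (q))))


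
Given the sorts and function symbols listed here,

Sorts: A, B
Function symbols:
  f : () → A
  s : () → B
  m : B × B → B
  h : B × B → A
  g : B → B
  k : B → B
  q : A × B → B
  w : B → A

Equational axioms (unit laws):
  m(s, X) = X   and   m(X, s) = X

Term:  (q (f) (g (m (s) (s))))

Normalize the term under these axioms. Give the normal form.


normal form = (q (f) (g (s)))

1. (q (f) (g (m (s) (s))))  →  (q (f) (g (s)))


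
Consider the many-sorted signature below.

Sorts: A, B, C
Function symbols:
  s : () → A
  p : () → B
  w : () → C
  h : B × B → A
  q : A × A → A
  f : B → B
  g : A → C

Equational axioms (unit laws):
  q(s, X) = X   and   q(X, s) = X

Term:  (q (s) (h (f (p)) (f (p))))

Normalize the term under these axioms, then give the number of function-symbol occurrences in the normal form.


size = 5

1. (q (s) (h (f (p)) (f (p))))  →  (h (f (p)) (f (p)))
normal form: (h (f (p)) (f (p)))


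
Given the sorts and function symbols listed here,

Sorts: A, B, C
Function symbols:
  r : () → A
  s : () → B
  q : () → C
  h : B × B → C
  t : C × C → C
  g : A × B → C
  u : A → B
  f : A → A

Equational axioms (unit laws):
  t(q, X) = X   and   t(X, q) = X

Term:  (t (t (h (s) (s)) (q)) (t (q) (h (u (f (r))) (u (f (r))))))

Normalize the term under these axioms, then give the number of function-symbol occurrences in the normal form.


1. (t (t (h (s) (s)) (q)) (t (q) (h (u (f (r))) (u (f (r))))))  →  (t (h (s) (s)) (t (q) (h (u (f (r))) (u (f (r))))))
2. (t (h (s) (s)) (t (q) (h (u (f (r))) (u (f (r))))))  →  (t (h (s) (s)) (h (u (f (r))) (u (f (r)))))
normal form: (t (h (s) (s)) (h (u (f (r))) (u (f (r)))))

size = 11


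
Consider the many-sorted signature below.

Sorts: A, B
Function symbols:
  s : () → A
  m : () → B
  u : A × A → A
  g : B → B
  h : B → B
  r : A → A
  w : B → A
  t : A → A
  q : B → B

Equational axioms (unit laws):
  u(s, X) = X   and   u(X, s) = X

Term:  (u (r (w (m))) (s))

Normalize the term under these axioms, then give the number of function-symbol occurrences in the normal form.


size = 3

1. (u (r (w (m))) (s))  →  (r (w (m)))
normal form: (r (w (m)))


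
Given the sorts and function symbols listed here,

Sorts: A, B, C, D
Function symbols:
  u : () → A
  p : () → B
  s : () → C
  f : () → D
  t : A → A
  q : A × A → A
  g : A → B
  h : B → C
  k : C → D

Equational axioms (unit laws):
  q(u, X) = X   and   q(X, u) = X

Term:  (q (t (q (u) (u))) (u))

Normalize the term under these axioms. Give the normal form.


normal form = (t (u))

1. (q (t (q (u) (u))) (u))  →  (t (q (u) (u)))
2. (t (q (u) (u)))  →  (t (u))


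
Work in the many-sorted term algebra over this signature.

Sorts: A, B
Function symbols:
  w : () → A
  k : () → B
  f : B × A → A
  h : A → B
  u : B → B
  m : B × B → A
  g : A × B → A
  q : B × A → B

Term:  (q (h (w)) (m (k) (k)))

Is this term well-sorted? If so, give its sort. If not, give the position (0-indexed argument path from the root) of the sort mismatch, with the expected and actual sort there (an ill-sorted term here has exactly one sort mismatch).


    (w) : A
  (h (w)) : B
    (k) : B
    (k) : B
  (m (k) (k)) : A
(q (h (w)) (m (k) (k))) : B

well-sorted; sort = B


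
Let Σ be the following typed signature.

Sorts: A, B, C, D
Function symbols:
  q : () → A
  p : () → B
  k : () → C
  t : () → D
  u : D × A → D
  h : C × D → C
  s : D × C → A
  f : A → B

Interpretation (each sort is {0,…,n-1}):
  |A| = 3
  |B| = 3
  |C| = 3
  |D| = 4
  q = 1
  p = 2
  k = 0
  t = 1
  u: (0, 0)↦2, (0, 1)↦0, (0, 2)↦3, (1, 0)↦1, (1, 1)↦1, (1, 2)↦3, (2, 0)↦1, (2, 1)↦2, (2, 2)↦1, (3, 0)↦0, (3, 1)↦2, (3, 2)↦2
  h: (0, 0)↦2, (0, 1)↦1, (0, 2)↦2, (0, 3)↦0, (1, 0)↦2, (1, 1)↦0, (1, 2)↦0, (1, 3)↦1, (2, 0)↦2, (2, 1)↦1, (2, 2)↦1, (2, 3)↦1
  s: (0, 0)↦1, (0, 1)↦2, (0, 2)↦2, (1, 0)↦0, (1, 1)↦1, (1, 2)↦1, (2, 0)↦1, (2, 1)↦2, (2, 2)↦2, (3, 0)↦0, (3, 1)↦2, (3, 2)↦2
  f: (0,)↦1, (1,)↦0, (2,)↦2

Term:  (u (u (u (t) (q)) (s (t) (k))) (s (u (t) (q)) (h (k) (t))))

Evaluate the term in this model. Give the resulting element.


value = 1

  t = 1
  q = 1
  (u (t) (q)) = u(1, 1) = 1
  t = 1
  k = 0
  (s (t) (k)) = s(1, 0) = 0
  (u (u (t) (q)) (s (t) (k))) = u(1, 0) = 1
  t = 1
  q = 1
  (u (t) (q)) = u(1, 1) = 1
  k = 0
  t = 1
  (h (k) (t)) = h(0, 1) = 1
  (s (u (t) (q)) (h (k) (t))) = s(1, 1) = 1
  (u (u (u (t) (q)) (s (t) (k))) (s (u (t) (q)) (h (k) (t)))) = u(1, 1) = 1


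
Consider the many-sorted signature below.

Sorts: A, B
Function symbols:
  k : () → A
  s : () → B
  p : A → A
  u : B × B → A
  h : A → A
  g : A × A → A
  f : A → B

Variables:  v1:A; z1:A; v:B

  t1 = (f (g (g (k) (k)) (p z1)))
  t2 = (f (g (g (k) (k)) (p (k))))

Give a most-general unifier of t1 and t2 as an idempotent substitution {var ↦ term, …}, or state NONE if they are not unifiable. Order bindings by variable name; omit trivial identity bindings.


{z1 ↦ (k)}


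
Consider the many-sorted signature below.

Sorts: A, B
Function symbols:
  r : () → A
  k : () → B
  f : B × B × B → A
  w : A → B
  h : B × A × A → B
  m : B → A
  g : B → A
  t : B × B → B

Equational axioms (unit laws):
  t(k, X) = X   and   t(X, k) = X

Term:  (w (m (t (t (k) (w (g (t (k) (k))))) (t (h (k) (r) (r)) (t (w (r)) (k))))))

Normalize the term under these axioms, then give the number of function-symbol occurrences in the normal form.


1. (w (m (t (t (k) (w (g (t (k) (k))))) (t (h (k) (r) (r)) (t (w (r)) (k))))))  →  (w (m (t (w (g (t (k) (k)))) (t (h (k) (r) (r)) (t (w (r)) (k))))))
2. (w (m (t (w (g (t (k) (k)))) (t (h (k) (r) (r)) (t (w (r)) (k))))))  →  (w (m (t (w (g (k))) (t (h (k) (r) (r)) (t (w (r)) (k))))))
3. (w (m (t (w (g (k))) (t (h (k) (r) (r)) (t (w (r)) (k))))))  →  (w (m (t (w (g (k))) (t (h (k) (r) (r)) (w (r))))))
normal form: (w (m (t (w (g (k))) (t (h (k) (r) (r)) (w (r))))))

size = 13


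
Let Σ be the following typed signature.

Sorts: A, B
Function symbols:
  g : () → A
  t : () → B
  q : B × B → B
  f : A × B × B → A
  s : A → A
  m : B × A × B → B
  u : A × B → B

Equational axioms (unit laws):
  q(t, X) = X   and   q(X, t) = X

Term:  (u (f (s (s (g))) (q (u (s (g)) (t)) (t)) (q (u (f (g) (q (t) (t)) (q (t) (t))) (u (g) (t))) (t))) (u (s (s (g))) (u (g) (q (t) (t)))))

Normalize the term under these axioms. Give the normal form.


normal form = (u (f (s (s (g))) (u (s (g)) (t)) (u (f (g) (t) (t)) (u (g) (t)))) (u (s (s (g))) (u (g) (t))))

1. (u (f (s (s (g))) (q (u (s (g)) (t)) (t)) (q (u (f (g) (q (t) (t)) (q (t) (t))) (u (g) (t))) (t))) (u (s (s (g))) (u (g) (q (t) (t)))))  →  (u (f (s (s (g))) (u (s (g)) (t)) (q (u (f (g) (q (t) (t)) (q (t) (t))) (u (g) (t))) (t))) (u (s (s (g))) (u (g) (q (t) (t)))))
2. (u (f (s (s (g))) (u (s (g)) (t)) (q (u (f (g) (q (t) (t)) (q (t) (t))) (u (g) (t))) (t))) (u (s (s (g))) (u (g) (q (t) (t)))))  →  (u (f (s (s (g))) (u (s (g)) (t)) (u (f (g) (q (t) (t)) (q (t) (t))) (u (g) (t)))) (u (s (s (g))) (u (g) (q (t) (t)))))
3. (u (f (s (s (g))) (u (s (g)) (t)) (u (f (g) (q (t) (t)) (q (t) (t))) (u (g) (t)))) (u (s (s (g))) (u (g) (q (t) (t)))))  →  (u (f (s (s (g))) (u (s (g)) (t)) (u (f (g) (t) (q (t) (t))) (u (g) (t)))) (u (s (s (g))) (u (g) (q (t) (t)))))
4. (u (f (s (s (g))) (u (s (g)) (t)) (u (f (g) (t) (q (t) (t))) (u (g) (t)))) (u (s (s (g))) (u (g) (q (t) (t)))))  →  (u (f (s (s (g))) (u (s (g)) (t)) (u (f (g) (t) (t)) (u (g) (t)))) (u (s (s (g))) (u (g) (q (t) (t)))))
5. (u (f (s (s (g))) (u (s (g)) (t)) (u (f (g) (t) (t)) (u (g) (t)))) (u (s (s (g))) (u (g) (q (t) (t)))))  →  (u (f (s (s (g))) (u (s (g)) (t)) (u (f (g) (t) (t)) (u (g) (t)))) (u (s (s (g))) (u (g) (t))))


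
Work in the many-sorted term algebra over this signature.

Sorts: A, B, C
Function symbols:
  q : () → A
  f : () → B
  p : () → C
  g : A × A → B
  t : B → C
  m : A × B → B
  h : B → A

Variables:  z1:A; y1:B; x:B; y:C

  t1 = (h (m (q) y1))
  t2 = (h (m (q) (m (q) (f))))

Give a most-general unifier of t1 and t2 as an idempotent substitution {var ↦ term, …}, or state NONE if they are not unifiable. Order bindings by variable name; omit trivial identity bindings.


{y1 ↦ (m (q) (f))}


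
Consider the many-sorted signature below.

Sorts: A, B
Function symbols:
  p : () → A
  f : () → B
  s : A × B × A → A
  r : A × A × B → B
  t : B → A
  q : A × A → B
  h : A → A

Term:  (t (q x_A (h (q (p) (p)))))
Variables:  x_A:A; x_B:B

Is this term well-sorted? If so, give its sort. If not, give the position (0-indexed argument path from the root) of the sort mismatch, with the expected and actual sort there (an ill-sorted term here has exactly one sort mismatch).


ill-sorted at position [0, 1, 0]: expected A, got B

    x_A : A
        (p) : A
        (p) : A
      (q (p) (p)) : B
    (h (q (p) (p))) : ✗ arg 0 at [0, 1, 0] has sort B, expected A


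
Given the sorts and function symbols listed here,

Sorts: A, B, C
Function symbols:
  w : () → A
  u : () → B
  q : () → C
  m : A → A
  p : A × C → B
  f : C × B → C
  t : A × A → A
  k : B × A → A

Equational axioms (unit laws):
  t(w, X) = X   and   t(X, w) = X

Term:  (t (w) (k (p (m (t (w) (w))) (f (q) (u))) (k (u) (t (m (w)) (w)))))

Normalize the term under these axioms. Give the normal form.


normal form = (k (p (m (w)) (f (q) (u))) (k (u) (m (w))))

1. (t (w) (k (p (m (t (w) (w))) (f (q) (u))) (k (u) (t (m (w)) (w)))))  →  (k (p (m (t (w) (w))) (f (q) (u))) (k (u) (t (m (w)) (w))))
2. (k (p (m (t (w) (w))) (f (q) (u))) (k (u) (t (m (w)) (w))))  →  (k (p (m (w)) (f (q) (u))) (k (u) (t (m (w)) (w))))
3. (k (p (m (w)) (f (q) (u))) (k (u) (t (m (w)) (w))))  →  (k (p (m (w)) (f (q) (u))) (k (u) (m (w))))


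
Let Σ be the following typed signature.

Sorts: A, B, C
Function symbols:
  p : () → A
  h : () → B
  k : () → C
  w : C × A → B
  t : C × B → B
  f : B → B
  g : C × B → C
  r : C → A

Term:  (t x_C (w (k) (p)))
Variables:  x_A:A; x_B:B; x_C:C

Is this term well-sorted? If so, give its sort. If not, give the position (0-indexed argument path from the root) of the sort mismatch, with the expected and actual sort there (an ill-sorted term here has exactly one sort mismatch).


  x_C : C
    (k) : C
    (p) : A
  (w (k) (p)) : B
(t x_C (w (k) (p))) : B

well-sorted; sort = B


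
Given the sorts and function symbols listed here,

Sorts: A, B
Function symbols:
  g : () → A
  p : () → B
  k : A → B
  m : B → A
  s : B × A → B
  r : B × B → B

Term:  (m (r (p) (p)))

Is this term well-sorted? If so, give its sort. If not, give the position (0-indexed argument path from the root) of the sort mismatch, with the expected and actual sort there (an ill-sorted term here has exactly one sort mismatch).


well-sorted; sort = A

    (p) : B
    (p) : B
  (r (p) (p)) : B
(m (r (p) (p))) : A


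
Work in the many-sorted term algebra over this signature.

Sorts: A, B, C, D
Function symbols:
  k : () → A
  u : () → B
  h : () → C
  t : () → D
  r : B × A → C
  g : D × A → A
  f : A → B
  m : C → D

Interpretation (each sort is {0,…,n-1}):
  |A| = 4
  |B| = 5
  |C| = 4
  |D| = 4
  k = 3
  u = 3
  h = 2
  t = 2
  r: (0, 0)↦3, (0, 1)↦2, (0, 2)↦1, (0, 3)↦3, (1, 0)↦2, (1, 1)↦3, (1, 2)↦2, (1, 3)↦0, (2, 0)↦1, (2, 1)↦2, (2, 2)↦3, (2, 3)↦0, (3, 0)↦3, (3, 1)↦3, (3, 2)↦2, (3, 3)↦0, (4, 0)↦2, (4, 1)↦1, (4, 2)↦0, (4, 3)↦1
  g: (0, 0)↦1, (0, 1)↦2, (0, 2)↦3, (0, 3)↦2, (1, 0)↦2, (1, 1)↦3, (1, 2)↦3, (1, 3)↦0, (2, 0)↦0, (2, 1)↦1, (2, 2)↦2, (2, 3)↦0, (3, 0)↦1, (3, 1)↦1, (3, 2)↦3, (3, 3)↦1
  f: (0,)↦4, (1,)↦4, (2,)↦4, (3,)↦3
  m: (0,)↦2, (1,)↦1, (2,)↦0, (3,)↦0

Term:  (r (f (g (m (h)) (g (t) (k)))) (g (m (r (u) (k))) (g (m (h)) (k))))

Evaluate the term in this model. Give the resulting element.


  h = 2
  (m (h)) = m(2,) = 0
  t = 2
  k = 3
  (g (t) (k)) = g(2, 3) = 0
  (g (m (h)) (g (t) (k))) = g(0, 0) = 1
  (f (g (m (h)) (g (t) (k)))) = f(1,) = 4
  u = 3
  k = 3
  (r (u) (k)) = r(3, 3) = 0
  (m (r (u) (k))) = m(0,) = 2
  h = 2
  (m (h)) = m(2,) = 0
  k = 3
  (g (m (h)) (k)) = g(0, 3) = 2
  (g (m (r (u) (k))) (g (m (h)) (k))) = g(2, 2) = 2
  (r (f (g (m (h)) (g (t) (k)))) (g (m (r (u) (k))) (g (m (h)) (k)))) = r(4, 2) = 0

value = 0


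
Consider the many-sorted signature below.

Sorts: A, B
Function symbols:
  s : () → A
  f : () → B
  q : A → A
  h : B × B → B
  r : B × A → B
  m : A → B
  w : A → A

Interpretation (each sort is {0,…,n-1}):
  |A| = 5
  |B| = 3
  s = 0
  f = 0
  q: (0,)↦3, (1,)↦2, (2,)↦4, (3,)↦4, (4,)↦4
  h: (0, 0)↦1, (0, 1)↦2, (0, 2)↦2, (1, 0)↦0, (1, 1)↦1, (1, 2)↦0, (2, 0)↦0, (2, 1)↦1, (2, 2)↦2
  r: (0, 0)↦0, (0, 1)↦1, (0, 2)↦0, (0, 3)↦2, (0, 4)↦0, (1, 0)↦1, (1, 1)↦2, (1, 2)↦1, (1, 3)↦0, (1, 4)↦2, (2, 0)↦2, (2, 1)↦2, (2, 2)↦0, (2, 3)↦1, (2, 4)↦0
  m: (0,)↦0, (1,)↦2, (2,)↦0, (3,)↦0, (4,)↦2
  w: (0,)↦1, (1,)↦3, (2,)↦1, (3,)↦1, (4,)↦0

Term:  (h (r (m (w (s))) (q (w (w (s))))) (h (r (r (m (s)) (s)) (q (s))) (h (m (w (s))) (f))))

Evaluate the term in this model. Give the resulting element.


  s = 0
  (w (s)) = w(0,) = 1
  (m (w (s))) = m(1,) = 2
  s = 0
  (w (s)) = w(0,) = 1
  (w (w (s))) = w(1,) = 3
  (q (w (w (s)))) = q(3,) = 4
  (r (m (w (s))) (q (w (w (s))))) = r(2, 4) = 0
  s = 0
  (m (s)) = m(0,) = 0
  s = 0
  (r (m (s)) (s)) = r(0, 0) = 0
  s = 0
  (q (s)) = q(0,) = 3
  (r (r (m (s)) (s)) (q (s))) = r(0, 3) = 2
  s = 0
  (w (s)) = w(0,) = 1
  (m (w (s))) = m(1,) = 2
  f = 0
  (h (m (w (s))) (f)) = h(2, 0) = 0
  (h (r (r (m (s)) (s)) (q (s))) (h (m (w (s))) (f))) = h(2, 0) = 0
  (h (r (m (w (s))) (q (w (w (s))))) (h (r (r (m (s)) (s)) (q (s))) (h (m (w (s))) (f)))) = h(0, 0) = 1

value = 1


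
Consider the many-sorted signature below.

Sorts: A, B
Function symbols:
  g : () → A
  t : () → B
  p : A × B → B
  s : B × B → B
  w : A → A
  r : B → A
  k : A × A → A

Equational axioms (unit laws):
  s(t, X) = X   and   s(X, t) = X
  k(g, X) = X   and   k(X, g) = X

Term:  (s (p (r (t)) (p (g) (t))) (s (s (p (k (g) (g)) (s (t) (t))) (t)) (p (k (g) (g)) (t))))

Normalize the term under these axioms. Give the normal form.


normal form = (s (p (r (t)) (p (g) (t))) (s (p (g) (t)) (p (g) (t))))

1. (s (p (r (t)) (p (g) (t))) (s (s (p (k (g) (g)) (s (t) (t))) (t)) (p (k (g) (g)) (t))))  →  (s (p (r (t)) (p (g) (t))) (s (p (k (g) (g)) (s (t) (t))) (p (k (g) (g)) (t))))
2. (s (p (r (t)) (p (g) (t))) (s (p (k (g) (g)) (s (t) (t))) (p (k (g) (g)) (t))))  →  (s (p (r (t)) (p (g) (t))) (s (p (g) (s (t) (t))) (p (k (g) (g)) (t))))
3. (s (p (r (t)) (p (g) (t))) (s (p (g) (s (t) (t))) (p (k (g) (g)) (t))))  →  (s (p (r (t)) (p (g) (t))) (s (p (g) (t)) (p (k (g) (g)) (t))))
4. (s (p (r (t)) (p (g) (t))) (s (p (g) (t)) (p (k (g) (g)) (t))))  →  (s (p (r (t)) (p (g) (t))) (s (p (g) (t)) (p (g) (t))))


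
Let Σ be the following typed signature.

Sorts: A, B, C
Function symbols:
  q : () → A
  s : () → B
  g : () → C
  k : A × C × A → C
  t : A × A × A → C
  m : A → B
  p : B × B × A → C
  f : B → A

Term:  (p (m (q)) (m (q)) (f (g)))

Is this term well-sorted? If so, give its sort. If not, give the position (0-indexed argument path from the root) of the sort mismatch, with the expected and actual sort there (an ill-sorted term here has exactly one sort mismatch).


    (q) : A
  (m (q)) : B
    (q) : A
  (m (q)) : B
    (g) : C
  (f (g)) : ✗ arg 0 at [2, 0] has sort C, expected B

ill-sorted at position [2, 0]: expected B, got C


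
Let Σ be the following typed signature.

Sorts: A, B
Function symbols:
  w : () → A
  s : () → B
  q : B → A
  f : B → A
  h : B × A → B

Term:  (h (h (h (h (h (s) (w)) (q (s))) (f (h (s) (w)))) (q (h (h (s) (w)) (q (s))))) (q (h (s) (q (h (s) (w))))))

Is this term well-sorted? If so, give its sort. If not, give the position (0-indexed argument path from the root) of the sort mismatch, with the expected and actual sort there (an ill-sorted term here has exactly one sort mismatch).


well-sorted; sort = B

          (s) : B
          (w) : A
        (h (s) (w)) : B
          (s) : B
        (q (s)) : A
      (h (h (s) (w)) (q (s))) : B
          (s) : B
          (w) : A
        (h (s) (w)) : B
      (f (h (s) (w))) : A
    (h (h (h (s) (w)) (q (s))) (f (h (s) (w)))) : B
          (s) : B
          (w) : A
        (h (s) (w)) : B
          (s) : B
        (q (s)) : A
      (h (h (s) (w)) (q (s))) : B
    (q (h (h (s) (w)) (q (s)))) : A
  (h (h (h (h (s) (w)) (q (s))) (f (h (s) (w)))) (q (h (h (s) (w)) (q (s))))) : B
      (s) : B
          (s) : B
          (w) : A
        (h (s) (w)) : B
      (q (h (s) (w))) : A
    (h (s) (q (h (s) (w)))) : B
  (q (h (s) (q (h (s) (w))))) : A
(h (h (h (h (h (s) (w)) (q (s))) (f (h (s) (w)))) (q (h (h (s) (w)) (q (s))))) (q (h (s) (q (h (s) (w)))))) : B


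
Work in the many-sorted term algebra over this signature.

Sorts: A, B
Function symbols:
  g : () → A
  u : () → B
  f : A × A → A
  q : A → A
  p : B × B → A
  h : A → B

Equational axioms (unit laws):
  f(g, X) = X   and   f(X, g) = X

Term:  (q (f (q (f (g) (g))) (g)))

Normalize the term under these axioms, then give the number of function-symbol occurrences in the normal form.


size = 3

1. (q (f (q (f (g) (g))) (g)))  →  (q (q (f (g) (g))))
2. (q (q (f (g) (g))))  →  (q (q (g)))
normal form: (q (q (g)))


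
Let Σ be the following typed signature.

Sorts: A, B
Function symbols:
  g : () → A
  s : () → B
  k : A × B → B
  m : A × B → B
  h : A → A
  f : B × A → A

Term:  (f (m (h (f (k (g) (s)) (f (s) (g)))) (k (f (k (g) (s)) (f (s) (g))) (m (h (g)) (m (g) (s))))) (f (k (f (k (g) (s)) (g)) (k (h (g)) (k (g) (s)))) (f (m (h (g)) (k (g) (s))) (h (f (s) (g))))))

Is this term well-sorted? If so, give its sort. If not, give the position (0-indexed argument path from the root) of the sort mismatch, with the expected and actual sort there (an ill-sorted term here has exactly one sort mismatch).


well-sorted; sort = A

          (g) : A
          (s) : B
        (k (g) (s)) : B
          (s) : B
          (g) : A
        (f (s) (g)) : A
      (f (k (g) (s)) (f (s) (g))) : A
    (h (f (k (g) (s)) (f (s) (g)))) : A
          (g) : A
          (s) : B
        (k (g) (s)) : B
          (s) : B
          (g) : A
        (f (s) (g)) : A
      (f (k (g) (s)) (f (s) (g))) : A
          (g) : A
        (h (g)) : A
          (g) : A
          (s) : B
        (m (g) (s)) : B
      (m (h (g)) (m (g) (s))) : B
    (k (f (k (g) (s)) (f (s) (g))) (m (h (g)) (m (g) (s)))) : B
  (m (h (f (k (g) (s)) (f (s) (g)))) (k (f (k (g) (s)) (f (s) (g))) (m (h (g)) (m (g) (s))))) : B
          (g) : A
          (s) : B
        (k (g) (s)) : B
        (g) : A
      (f (k (g) (s)) (g)) : A
          (g) : A
        (h (g)) : A
          (g) : A
          (s) : B
        (k (g) (s)) : B
      (k (h (g)) (k (g) (s))) : B
    (k (f (k (g) (s)) (g)) (k (h (g)) (k (g) (s)))) : B
          (g) : A
        (h (g)) : A
          (g) : A
          (s) : B
        (k (g) (s)) : B
      (m (h (g)) (k (g) (s))) : B
          (s) : B
          (g) : A
        (f (s) (g)) : A
      (h (f (s) (g))) : A
    (f (m (h (g)) (k (g) (s))) (h (f (s) (g)))) : A
  (f (k (f (k (g) (s)) (g)) (k (h (g)) (k (g) (s)))) (f (m (h (g)) (k (g) (s))) (h (f (s) (g))))) : A
(f (m (h (f (k (g) (s)) (f (s) (g)))) (k (f (k (g) (s)) (f (s) (g))) (m (h (g)) (m (g) (s))))) (f (k (f (k (g) (s)) (g)) (k (h (g)) (k (g) (s)))) (f (m (h (g)) (k (g) (s))) (h (f (s) (g)))))) : A


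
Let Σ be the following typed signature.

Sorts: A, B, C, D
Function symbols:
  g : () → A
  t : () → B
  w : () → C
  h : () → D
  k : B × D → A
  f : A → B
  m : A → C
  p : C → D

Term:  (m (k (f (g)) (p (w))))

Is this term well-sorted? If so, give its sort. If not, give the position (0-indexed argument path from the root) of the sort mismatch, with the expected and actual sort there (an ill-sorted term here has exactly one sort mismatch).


well-sorted; sort = C

      (g) : A
    (f (g)) : B
      (w) : C
    (p (w)) : D
  (k (f (g)) (p (w))) : A
(m (k (f (g)) (p (w)))) : C


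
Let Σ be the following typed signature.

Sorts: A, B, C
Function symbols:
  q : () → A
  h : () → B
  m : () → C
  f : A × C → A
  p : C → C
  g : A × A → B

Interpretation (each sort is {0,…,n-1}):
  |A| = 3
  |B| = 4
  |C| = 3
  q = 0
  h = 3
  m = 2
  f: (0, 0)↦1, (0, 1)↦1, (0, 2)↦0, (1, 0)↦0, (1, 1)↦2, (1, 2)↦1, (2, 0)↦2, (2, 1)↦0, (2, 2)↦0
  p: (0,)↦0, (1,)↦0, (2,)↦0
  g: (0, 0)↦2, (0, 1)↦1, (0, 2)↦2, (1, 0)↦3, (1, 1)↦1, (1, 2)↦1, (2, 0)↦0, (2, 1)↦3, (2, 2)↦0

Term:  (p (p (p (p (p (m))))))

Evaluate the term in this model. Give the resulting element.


value = 0

  m = 2
  (p (m)) = p(2,) = 0
  (p (p (m))) = p(0,) = 0
  (p (p (p (m)))) = p(0,) = 0
  (p (p (p (p (m))))) = p(0,) = 0
  (p (p (p (p (p (m)))))) = p(0,) = 0


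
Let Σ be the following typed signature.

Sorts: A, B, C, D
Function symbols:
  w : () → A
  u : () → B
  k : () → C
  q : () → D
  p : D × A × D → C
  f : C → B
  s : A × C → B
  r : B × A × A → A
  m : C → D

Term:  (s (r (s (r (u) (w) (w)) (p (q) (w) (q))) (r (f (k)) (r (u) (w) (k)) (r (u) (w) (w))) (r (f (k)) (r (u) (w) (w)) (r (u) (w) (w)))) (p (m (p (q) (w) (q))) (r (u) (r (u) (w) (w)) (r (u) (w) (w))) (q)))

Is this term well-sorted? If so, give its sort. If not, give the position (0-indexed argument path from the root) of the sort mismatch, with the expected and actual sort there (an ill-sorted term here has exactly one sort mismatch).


        (u) : B
        (w) : A
        (w) : A
      (r (u) (w) (w)) : A
        (q) : D
        (w) : A
        (q) : D
      (p (q) (w) (q)) : C
    (s (r (u) (w) (w)) (p (q) (w) (q))) : B
        (k) : C
      (f (k)) : B
        (u) : B
        (w) : A
        (k) : C
      (r (u) (w) (k)) : ✗ arg 2 at [0, 1, 1, 2] has sort C, expected A
        (u) : B
        (w) : A
        (w) : A
      (r (u) (w) (w)) : A
        (k) : C
      (f (k)) : B
        (u) : B
        (w) : A
        (w) : A
      (r (u) (w) (w)) : A
        (u) : B
        (w) : A
        (w) : A
      (r (u) (w) (w)) : A
    (r (f (k)) (r (u) (w) (w)) (r (u) (w) (w))) : A
        (q) : D
        (w) : A
        (q) : D
      (p (q) (w) (q)) : C
    (m (p (q) (w) (q))) : D
      (u) : B
        (u) : B
        (w) : A
        (w) : A
      (r (u) (w) (w)) : A
        (u) : B
        (w) : A
        (w) : A
      (r (u) (w) (w)) : A
    (r (u) (r (u) (w) (w)) (r (u) (w) (w))) : A
    (q) : D
  (p (m (p (q) (w) (q))) (r (u) (r (u) (w) (w)) (r (u) (w) (w))) (q)) : C

ill-sorted at position [0, 1, 1, 2]: expected A, got C


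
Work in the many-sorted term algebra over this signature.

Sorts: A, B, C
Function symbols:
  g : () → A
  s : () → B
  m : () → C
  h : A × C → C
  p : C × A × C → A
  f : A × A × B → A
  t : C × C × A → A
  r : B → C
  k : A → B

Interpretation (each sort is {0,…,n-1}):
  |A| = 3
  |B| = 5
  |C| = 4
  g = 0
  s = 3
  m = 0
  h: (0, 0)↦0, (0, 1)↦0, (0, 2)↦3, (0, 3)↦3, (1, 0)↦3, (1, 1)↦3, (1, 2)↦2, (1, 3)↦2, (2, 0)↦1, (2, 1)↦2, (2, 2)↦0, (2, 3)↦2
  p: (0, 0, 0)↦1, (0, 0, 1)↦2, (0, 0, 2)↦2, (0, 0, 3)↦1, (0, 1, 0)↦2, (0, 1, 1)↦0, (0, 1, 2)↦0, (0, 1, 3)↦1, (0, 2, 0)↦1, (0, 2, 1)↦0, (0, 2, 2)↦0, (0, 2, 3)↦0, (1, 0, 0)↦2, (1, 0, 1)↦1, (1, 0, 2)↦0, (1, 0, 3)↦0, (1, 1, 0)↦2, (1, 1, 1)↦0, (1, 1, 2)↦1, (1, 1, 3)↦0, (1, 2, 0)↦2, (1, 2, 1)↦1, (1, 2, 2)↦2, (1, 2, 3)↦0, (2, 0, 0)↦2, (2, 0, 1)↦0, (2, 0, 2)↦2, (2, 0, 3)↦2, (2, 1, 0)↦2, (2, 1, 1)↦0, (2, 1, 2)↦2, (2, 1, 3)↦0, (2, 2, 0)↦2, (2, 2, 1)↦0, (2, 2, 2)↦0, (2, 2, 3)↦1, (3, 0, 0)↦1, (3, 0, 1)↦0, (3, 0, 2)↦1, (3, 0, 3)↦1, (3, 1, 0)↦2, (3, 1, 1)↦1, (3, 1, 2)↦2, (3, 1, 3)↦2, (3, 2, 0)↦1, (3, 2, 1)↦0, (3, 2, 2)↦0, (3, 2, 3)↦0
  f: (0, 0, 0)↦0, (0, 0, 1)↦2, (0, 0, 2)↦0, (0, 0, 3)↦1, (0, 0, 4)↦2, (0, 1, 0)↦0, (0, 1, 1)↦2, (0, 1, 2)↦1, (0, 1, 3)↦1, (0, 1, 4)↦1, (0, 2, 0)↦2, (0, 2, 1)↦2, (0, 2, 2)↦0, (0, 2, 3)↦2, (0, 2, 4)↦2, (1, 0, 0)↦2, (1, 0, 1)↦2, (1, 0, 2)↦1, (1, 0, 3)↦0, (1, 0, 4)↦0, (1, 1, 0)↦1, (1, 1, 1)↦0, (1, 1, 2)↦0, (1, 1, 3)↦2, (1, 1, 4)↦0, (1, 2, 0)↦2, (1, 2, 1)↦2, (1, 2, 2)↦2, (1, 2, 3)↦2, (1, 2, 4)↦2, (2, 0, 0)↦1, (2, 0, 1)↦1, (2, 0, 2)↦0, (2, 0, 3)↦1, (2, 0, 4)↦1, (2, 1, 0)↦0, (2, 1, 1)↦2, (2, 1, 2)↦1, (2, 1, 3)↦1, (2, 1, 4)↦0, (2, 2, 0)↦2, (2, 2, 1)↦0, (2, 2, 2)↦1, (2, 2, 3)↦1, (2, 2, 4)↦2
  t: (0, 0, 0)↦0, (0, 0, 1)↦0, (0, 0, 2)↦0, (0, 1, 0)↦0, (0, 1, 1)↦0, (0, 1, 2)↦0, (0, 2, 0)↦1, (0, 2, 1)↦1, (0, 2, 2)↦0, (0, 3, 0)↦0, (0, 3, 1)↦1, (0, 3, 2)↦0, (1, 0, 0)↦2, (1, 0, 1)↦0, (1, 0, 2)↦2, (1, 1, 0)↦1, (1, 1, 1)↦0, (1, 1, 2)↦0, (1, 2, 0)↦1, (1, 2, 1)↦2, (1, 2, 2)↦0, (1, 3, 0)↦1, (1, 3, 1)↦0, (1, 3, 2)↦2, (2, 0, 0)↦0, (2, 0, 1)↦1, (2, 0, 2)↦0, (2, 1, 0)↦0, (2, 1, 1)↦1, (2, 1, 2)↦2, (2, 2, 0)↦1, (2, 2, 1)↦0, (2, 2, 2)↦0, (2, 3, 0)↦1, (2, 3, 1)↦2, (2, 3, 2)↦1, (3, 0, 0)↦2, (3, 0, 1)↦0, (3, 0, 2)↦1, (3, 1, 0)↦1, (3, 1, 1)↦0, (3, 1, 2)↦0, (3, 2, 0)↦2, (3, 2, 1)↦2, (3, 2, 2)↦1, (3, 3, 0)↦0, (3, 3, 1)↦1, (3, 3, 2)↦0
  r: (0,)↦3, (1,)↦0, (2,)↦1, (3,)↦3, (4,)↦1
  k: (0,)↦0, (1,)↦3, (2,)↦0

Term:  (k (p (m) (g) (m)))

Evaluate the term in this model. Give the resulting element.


value = 3

  m = 0
  g = 0
  m = 0
  (p (m) (g) (m)) = p(0, 0, 0) = 1
  (k (p (m) (g) (m))) = k(1,) = 3


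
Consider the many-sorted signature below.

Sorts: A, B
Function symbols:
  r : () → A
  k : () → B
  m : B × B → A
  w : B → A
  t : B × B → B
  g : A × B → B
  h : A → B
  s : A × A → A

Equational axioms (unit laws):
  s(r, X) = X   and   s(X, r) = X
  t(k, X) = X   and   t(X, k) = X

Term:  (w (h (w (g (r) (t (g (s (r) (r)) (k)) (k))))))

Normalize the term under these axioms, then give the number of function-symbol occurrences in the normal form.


1. (w (h (w (g (r) (t (g (s (r) (r)) (k)) (k))))))  →  (w (h (w (g (r) (g (s (r) (r)) (k))))))
2. (w (h (w (g (r) (g (s (r) (r)) (k))))))  →  (w (h (w (g (r) (g (r) (k))))))
normal form: (w (h (w (g (r) (g (r) (k))))))

size = 8


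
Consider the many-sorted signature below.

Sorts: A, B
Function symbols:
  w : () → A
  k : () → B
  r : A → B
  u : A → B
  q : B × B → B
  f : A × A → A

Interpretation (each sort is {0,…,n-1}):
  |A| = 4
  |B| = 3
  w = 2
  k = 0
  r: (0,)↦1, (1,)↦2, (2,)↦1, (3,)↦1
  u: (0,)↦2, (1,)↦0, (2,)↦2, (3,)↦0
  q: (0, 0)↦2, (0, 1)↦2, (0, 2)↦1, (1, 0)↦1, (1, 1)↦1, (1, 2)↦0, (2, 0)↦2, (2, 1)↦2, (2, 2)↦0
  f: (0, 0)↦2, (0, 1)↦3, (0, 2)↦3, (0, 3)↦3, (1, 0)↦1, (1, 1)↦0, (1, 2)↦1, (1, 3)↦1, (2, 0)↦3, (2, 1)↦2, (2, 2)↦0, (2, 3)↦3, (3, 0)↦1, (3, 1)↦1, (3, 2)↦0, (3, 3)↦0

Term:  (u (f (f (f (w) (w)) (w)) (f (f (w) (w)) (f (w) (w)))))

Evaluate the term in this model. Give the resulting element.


value = 2

  w = 2
  w = 2
  (f (w) (w)) = f(2, 2) = 0
  w = 2
  (f (f (w) (w)) (w)) = f(0, 2) = 3
  w = 2
  w = 2
  (f (w) (w)) = f(2, 2) = 0
  w = 2
  w = 2
  (f (w) (w)) = f(2, 2) = 0
  (f (f (w) (w)) (f (w) (w))) = f(0, 0) = 2
  (f (f (f (w) (w)) (w)) (f (f (w) (w)) (f (w) (w)))) = f(3, 2) = 0
  (u (f (f (f (w) (w)) (w)) (f (f (w) (w)) (f (w) (w))))) = u(0,) = 2


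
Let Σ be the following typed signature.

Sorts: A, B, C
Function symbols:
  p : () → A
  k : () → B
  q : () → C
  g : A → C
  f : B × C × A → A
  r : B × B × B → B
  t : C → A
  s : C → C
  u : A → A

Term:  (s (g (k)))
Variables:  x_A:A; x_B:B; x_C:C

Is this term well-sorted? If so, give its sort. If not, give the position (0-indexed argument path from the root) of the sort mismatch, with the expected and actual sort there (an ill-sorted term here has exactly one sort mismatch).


    (k) : B
  (g (k)) : ✗ arg 0 at [0, 0] has sort B, expected A

ill-sorted at position [0, 0]: expected A, got B


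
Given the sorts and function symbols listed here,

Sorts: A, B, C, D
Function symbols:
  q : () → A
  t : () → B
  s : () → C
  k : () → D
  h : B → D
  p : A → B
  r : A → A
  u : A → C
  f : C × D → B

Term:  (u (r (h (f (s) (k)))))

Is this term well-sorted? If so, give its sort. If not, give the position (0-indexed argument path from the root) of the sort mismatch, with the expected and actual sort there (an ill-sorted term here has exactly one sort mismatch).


ill-sorted at position [0, 0]: expected A, got D

        (s) : C
        (k) : D
      (f (s) (k)) : B
    (h (f (s) (k))) : D
  (r (h (f (s) (k)))) : ✗ arg 0 at [0, 0] has sort D, expected A


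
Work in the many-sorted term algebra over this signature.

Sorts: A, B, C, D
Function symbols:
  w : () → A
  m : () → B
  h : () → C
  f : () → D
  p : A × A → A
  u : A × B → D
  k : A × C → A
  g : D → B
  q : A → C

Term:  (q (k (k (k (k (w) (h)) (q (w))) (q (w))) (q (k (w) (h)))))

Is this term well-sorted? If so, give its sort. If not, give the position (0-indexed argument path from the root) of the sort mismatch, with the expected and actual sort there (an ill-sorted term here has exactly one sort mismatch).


          (w) : A
          (h) : C
        (k (w) (h)) : A
          (w) : A
        (q (w)) : C
      (k (k (w) (h)) (q (w))) : A
        (w) : A
      (q (w)) : C
    (k (k (k (w) (h)) (q (w))) (q (w))) : A
        (w) : A
        (h) : C
      (k (w) (h)) : A
    (q (k (w) (h))) : C
  (k (k (k (k (w) (h)) (q (w))) (q (w))) (q (k (w) (h)))) : A
(q (k (k (k (k (w) (h)) (q (w))) (q (w))) (q (k (w) (h))))) : C

well-sorted; sort = C


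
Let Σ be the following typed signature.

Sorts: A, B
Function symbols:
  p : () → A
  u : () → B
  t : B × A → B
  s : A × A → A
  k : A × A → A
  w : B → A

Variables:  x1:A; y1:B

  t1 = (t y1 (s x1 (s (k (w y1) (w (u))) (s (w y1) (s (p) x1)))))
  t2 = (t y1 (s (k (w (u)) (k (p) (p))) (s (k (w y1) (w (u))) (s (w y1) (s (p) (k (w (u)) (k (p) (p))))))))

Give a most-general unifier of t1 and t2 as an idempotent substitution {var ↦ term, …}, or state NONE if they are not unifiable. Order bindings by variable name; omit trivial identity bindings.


{x1 ↦ (k (w (u)) (k (p) (p)))}


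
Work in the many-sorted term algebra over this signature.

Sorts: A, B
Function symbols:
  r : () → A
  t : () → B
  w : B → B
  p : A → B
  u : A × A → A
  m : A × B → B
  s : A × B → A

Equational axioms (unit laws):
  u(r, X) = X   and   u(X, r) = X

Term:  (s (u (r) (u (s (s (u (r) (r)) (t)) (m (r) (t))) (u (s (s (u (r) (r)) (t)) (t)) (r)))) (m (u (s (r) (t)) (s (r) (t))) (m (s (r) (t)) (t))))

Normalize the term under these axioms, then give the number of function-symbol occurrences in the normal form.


size = 27

1. (s (u (r) (u (s (s (u (r) (r)) (t)) (m (r) (t))) (u (s (s (u (r) (r)) (t)) (t)) (r)))) (m (u (s (r) (t)) (s (r) (t))) (m (s (r) (t)) (t))))  →  (s (u (s (s (u (r) (r)) (t)) (m (r) (t))) (u (s (s (u (r) (r)) (t)) (t)) (r))) (m (u (s (r) (t)) (s (r) (t))) (m (s (r) (t)) (t))))
2. (s (u (s (s (u (r) (r)) (t)) (m (r) (t))) (u (s (s (u (r) (r)) (t)) (t)) (r))) (m (u (s (r) (t)) (s (r) (t))) (m (s (r) (t)) (t))))  →  (s (u (s (s (r) (t)) (m (r) (t))) (u (s (s (u (r) (r)) (t)) (t)) (r))) (m (u (s (r) (t)) (s (r) (t))) (m (s (r) (t)) (t))))
3. (s (u (s (s (r) (t)) (m (r) (t))) (u (s (s (u (r) (r)) (t)) (t)) (r))) (m (u (s (r) (t)) (s (r) (t))) (m (s (r) (t)) (t))))  →  (s (u (s (s (r) (t)) (m (r) (t))) (s (s (u (r) (r)) (t)) (t))) (m (u (s (r) (t)) (s (r) (t))) (m (s (r) (t)) (t))))
4. (s (u (s (s (r) (t)) (m (r) (t))) (s (s (u (r) (r)) (t)) (t))) (m (u (s (r) (t)) (s (r) (t))) (m (s (r) (t)) (t))))  →  (s (u (s (s (r) (t)) (m (r) (t))) (s (s (r) (t)) (t))) (m (u (s (r) (t)) (s (r) (t))) (m (s (r) (t)) (t))))
normal form: (s (u (s (s (r) (t)) (m (r) (t))) (s (s (r) (t)) (t))) (m (u (s (r) (t)) (s (r) (t))) (m (s (r) (t)) (t))))


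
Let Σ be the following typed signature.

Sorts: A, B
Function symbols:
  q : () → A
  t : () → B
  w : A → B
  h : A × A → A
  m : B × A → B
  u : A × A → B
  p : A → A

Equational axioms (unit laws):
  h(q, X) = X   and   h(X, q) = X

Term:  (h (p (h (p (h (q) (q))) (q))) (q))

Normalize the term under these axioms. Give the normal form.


1. (h (p (h (p (h (q) (q))) (q))) (q))  →  (p (h (p (h (q) (q))) (q)))
2. (p (h (p (h (q) (q))) (q)))  →  (p (p (h (q) (q))))
3. (p (p (h (q) (q))))  →  (p (p (q)))

normal form = (p (p (q)))
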